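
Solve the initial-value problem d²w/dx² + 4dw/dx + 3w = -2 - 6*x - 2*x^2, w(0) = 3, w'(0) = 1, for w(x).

Characteristic equation r² + 4r + 3 = 0 factors as (r + 1)(r + 3) = 0, so r = -1, -3.
Hence w_h = C1*exp(-x) + C2*exp(-3*x).
For the particular solution try w_p = A0 + A1*x + A2*x^2. Substituting and matching coefficients of each power of x gives A0 = 2/27, A1 = -2/9, A2 = -2/3, so w_p = 2/27 - 2*x^2/3 - 2*x/9.
General solution: w = 2/27 - 2*x^2/3 - 2*x/9 + C1*exp(-x) + C2*exp(-3*x).
Apply the initial conditions: w(0) = 2/27 + C1 + C2 = 3 and w'(0) = -2/9 - C1 - 3*C2 = 1. Solving gives C1 = 5, C2 = -56/27.

w = 2/27 + 5*exp(-x) - 56*exp(-3*x)/27 - 2*x**2/3 - 2*x/9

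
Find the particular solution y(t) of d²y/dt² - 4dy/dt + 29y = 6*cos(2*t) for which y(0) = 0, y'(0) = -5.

y = -48*sin(2*t)/689 + 150*cos(2*t)/689 - 3049*exp(2*t)*sin(5*t)/3445 - 150*cos(5*t)*exp(2*t)/689

Characteristic equation r² - 4r + 29 = 0 has discriminant (-4)² - 4·(29) = -100 < 0, so r = 2 ± 5i.
Hence y_h = C1*cos(5*t)*exp(2*t) + C2*exp(2*t)*sin(5*t).
Try y_p = A*cos(2*t) + B*sin(2*t). Substituting and equating the coefficients of cos(2t) and sin(2t) gives A = 150/689, B = -48/689, so y_p = -48*sin(2*t)/689 + 150*cos(2*t)/689.
General solution: y = -48*sin(2*t)/689 + 150*cos(2*t)/689 + C1*cos(5*t)*exp(2*t) + C2*exp(2*t)*sin(5*t).
Apply the initial conditions: y(0) = 150/689 + C1 = 0 and y'(0) = -96/689 + 2*C1 + 5*C2 = -5. Solving gives C1 = -150/689, C2 = -3049/3445.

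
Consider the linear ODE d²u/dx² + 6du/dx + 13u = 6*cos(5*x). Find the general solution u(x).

u = -2*cos(5*x)/29 + 5*sin(5*x)/29 + C1*cos(2*x)*exp(-3*x) + C2*exp(-3*x)*sin(2*x)

Characteristic equation r² + 6r + 13 = 0 has discriminant (6)² - 4·(13) = -16 < 0, so r = -3 ± 2i.
Hence u_h = C1*cos(2*x)*exp(-3*x) + C2*exp(-3*x)*sin(2*x).
Try u_p = A*cos(5*x) + B*sin(5*x). Substituting and equating the coefficients of cos(5x) and sin(5x) gives A = -2/29, B = 5/29, so u_p = -2*cos(5*x)/29 + 5*sin(5*x)/29.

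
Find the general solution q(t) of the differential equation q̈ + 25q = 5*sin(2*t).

q = 5*sin(2*t)/21 + C1*cos(5*t) + C2*sin(5*t)

Characteristic equation r² + 25 = 0 has discriminant (0)² - 4·(25) = -100 < 0, so r = ± 5i.
Hence q_h = C1*cos(5*t) + C2*sin(5*t).
Try q_p = A*cos(2*t) + B*sin(2*t). Substituting and equating the coefficients of cos(2t) and sin(2t) gives A = 0, B = 5/21, so q_p = 5*sin(2*t)/21.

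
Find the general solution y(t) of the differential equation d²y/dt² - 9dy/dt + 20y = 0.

Characteristic equation r² - 9r + 20 = 0 factors as (r - 5)(r - 4) = 0, so r = 5, 4.
Hence y_h = C1*exp(5*t) + C2*exp(4*t).

y = C1*exp(5*t) + C2*exp(4*t)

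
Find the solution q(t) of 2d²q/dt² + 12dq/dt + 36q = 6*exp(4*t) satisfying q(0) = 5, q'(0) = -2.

q = 3*exp(4*t)/58 + 287*cos(3*t)*exp(-3*t)/58 + 733*exp(-3*t)*sin(3*t)/174

Divide through by 2: q'' + 6q' + 18q = 3*exp(4*t).
Characteristic equation r² + 6r + 18 = 0 has discriminant (6)² - 4·(18) = -36 < 0, so r = -3 ± 3i.
Hence q_h = C1*cos(3*t)*exp(-3*t) + C2*exp(-3*t)*sin(3*t).
Try q_p = A*exp(4*t). Substituting into the equation and dividing by exp(4*t) gives A = 3/58, so q_p = 3*exp(4*t)/58.
General solution: q = 3*exp(4*t)/58 + C1*cos(3*t)*exp(-3*t) + C2*exp(-3*t)*sin(3*t).
Apply the initial conditions: q(0) = 3/58 + C1 = 5 and q'(0) = 6/29 - 3*C1 + 3*C2 = -2. Solving gives C1 = 287/58, C2 = 733/174.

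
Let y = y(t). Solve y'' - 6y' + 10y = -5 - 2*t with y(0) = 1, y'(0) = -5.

Characteristic equation r² - 6r + 10 = 0 has discriminant (-6)² - 4·(10) = -4 < 0, so r = 3 ± i.
Hence y_h = C1*cos(t)*exp(3*t) + C2*exp(3*t)*sin(t).
For the particular solution try y_p = A0 + A1*t. Substituting and matching coefficients of each power of t gives A0 = -31/50, A1 = -1/5, so y_p = -31/50 - t/5.
General solution: y = -31/50 - t/5 + C1*cos(t)*exp(3*t) + C2*exp(3*t)*sin(t).
Apply the initial conditions: y(0) = -31/50 + C1 = 1 and y'(0) = -1/5 + C2 + 3*C1 = -5. Solving gives C1 = 81/50, C2 = -483/50.

y = -31/50 - t/5 - 483*exp(3*t)*sin(t)/50 + 81*cos(t)*exp(3*t)/50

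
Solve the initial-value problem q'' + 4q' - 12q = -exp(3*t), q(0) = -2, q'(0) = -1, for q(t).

q = -7*exp(-6*t)/18 - 3*exp(2*t)/2 - exp(3*t)/9

Characteristic equation r² + 4r - 12 = 0 factors as (r + 6)(r - 2) = 0, so r = -6, 2.
Hence q_h = C1*exp(-6*t) + C2*exp(2*t).
Try q_p = A*exp(3*t). Substituting into the equation and dividing by exp(3*t) gives A = -1/9, so q_p = -exp(3*t)/9.
General solution: q = -exp(3*t)/9 + C1*exp(-6*t) + C2*exp(2*t).
Apply the initial conditions: q(0) = -1/9 + C1 + C2 = -2 and q'(0) = -1/3 - 6*C1 + 2*C2 = -1. Solving gives C1 = -7/18, C2 = -3/2.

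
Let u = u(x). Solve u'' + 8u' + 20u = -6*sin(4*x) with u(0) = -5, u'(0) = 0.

u = -3*sin(4*x)/130 + 12*cos(4*x)/65 - 671*exp(-4*x)*sin(2*x)/65 - 337*cos(2*x)*exp(-4*x)/65

Characteristic equation r² + 8r + 20 = 0 has discriminant (8)² - 4·(20) = -16 < 0, so r = -4 ± 2i.
Hence u_h = C1*cos(2*x)*exp(-4*x) + C2*exp(-4*x)*sin(2*x).
Try u_p = A*cos(4*x) + B*sin(4*x). Substituting and equating the coefficients of cos(4x) and sin(4x) gives A = 12/65, B = -3/130, so u_p = -3*sin(4*x)/130 + 12*cos(4*x)/65.
General solution: u = -3*sin(4*x)/130 + 12*cos(4*x)/65 + C1*cos(2*x)*exp(-4*x) + C2*exp(-4*x)*sin(2*x).
Apply the initial conditions: u(0) = 12/65 + C1 = -5 and u'(0) = -6/65 - 4*C1 + 2*C2 = 0. Solving gives C1 = -337/65, C2 = -671/65.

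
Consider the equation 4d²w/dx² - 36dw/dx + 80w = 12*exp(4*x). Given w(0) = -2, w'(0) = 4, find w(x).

w = -17*exp(4*x) + 15*exp(5*x) - 3*x*exp(4*x)

Divide through by 4: w'' - 9w' + 20w = 3*exp(4*x).
Characteristic equation r² - 9r + 20 = 0 factors as (r - 4)(r - 5) = 0, so r = 4, 5.
Hence w_h = C1*exp(4*x) + C2*exp(5*x).
Since exp(4*x) solves the homogeneous equation (r = 4 is a root of multiplicity 1), multiply the trial by x. Try w_p = A*x*exp(4*x). Substituting into the equation and dividing by exp(4*x) gives A = -3, so w_p = -3*x*exp(4*x).
General solution: w = C1*exp(4*x) + C2*exp(5*x) - 3*x*exp(4*x).
Apply the initial conditions: w(0) = C1 + C2 = -2 and w'(0) = -3 + 4*C1 + 5*C2 = 4. Solving gives C1 = -17, C2 = 15.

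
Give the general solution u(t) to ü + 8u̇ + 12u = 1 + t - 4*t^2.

Characteristic equation r² + 8r + 12 = 0 factors as (r + 6)(r + 2) = 0, so r = -6, -2.
Hence u_h = C1*exp(-6*t) + C2*exp(-2*t).
For the particular solution try u_p = A0 + A1*t + A2*t^2. Substituting and matching coefficients of each power of t gives A0 = -23/108, A1 = 19/36, A2 = -1/3, so u_p = -23/108 - t^2/3 + 19*t/36.

u = -23/108 - t**2/3 + 19*t/36 + C1*exp(-6*t) + C2*exp(-2*t)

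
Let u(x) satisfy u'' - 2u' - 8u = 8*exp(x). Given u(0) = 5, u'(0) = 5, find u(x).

u = -8*exp(x)/9 + 53*exp(-2*x)/18 + 53*exp(4*x)/18

Characteristic equation r² - 2r - 8 = 0 factors as (r + 2)(r - 4) = 0, so r = -2, 4.
Hence u_h = C1*exp(-2*x) + C2*exp(4*x).
Try u_p = A*exp(x). Substituting into the equation and dividing by exp(x) gives A = -8/9, so u_p = -8*exp(x)/9.
General solution: u = -8*exp(x)/9 + C1*exp(-2*x) + C2*exp(4*x).
Apply the initial conditions: u(0) = -8/9 + C1 + C2 = 5 and u'(0) = -8/9 - 2*C1 + 4*C2 = 5. Solving gives C1 = 53/18, C2 = 53/18.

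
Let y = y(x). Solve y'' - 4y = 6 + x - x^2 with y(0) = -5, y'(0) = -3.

Characteristic equation r² - 4 = 0 factors as (r - 2)(r + 2) = 0, so r = 2, -2.
Hence y_h = C1*exp(2*x) + C2*exp(-2*x).
For the particular solution try y_p = A0 + A1*x + A2*x^2. Substituting and matching coefficients of each power of x gives A0 = -11/8, A1 = -1/4, A2 = 1/4, so y_p = -11/8 - x/4 + x^2/4.
General solution: y = -11/8 - x/4 + x^2/4 + C1*exp(2*x) + C2*exp(-2*x).
Apply the initial conditions: y(0) = -11/8 + C1 + C2 = -5 and y'(0) = -1/4 - 2*C2 + 2*C1 = -3. Solving gives C1 = -5/2, C2 = -9/8.

y = -11/8 - 9*exp(-2*x)/8 - 5*exp(2*x)/2 - x/4 + x**2/4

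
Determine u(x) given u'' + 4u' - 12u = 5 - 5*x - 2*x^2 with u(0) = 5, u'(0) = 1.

Characteristic equation r² + 4r - 12 = 0 factors as (r - 2)(r + 6) = 0, so r = 2, -6.
Hence u_h = C1*exp(2*x) + C2*exp(-6*x).
For the particular solution try u_p = A0 + A1*x + A2*x^2. Substituting and matching coefficients of each power of x gives A0 = -23/108, A1 = 19/36, A2 = 1/6, so u_p = -23/108 + x^2/6 + 19*x/36.
General solution: u = -23/108 + x^2/6 + 19*x/36 + C1*exp(2*x) + C2*exp(-6*x).
Apply the initial conditions: u(0) = -23/108 + C1 + C2 = 5 and u'(0) = 19/36 - 6*C2 + 2*C1 = 1. Solving gives C1 = 127/32, C2 = 1075/864.

u = -23/108 + x**2/6 + 19*x/36 + 127*exp(2*x)/32 + 1075*exp(-6*x)/864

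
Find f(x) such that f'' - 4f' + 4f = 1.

f = 1/4 + C1*exp(2*x) + C2*x*exp(2*x)

Characteristic equation r² - 4r + 4 = 0 has discriminant (-4)² - 4·(4) = 0, so r = 2 is a repeated root.
Hence f_h = (C1 + C2*x)*exp(2*x).
For the particular solution try f_p = A0. Substituting and matching coefficients of each power of x gives A0 = 1/4, so f_p = 1/4.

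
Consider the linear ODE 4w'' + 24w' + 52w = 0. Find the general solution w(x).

Divide through by 4: w'' + 6w' + 13w = 0.
Characteristic equation r² + 6r + 13 = 0 has discriminant (6)² - 4·(13) = -16 < 0, so r = -3 ± 2i.
Hence w_h = C1*cos(2*x)*exp(-3*x) + C2*exp(-3*x)*sin(2*x).

w = C1*cos(2*x)*exp(-3*x) + C2*exp(-3*x)*sin(2*x)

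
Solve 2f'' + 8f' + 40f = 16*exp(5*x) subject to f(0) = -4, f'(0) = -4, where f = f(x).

Divide through by 2: f'' + 4f' + 20f = 8*exp(5*x).
Characteristic equation r² + 4r + 20 = 0 has discriminant (4)² - 4·(20) = -64 < 0, so r = -2 ± 4i.
Hence f_h = C1*cos(4*x)*exp(-2*x) + C2*exp(-2*x)*sin(4*x).
Try f_p = A*exp(5*x). Substituting into the equation and dividing by exp(5*x) gives A = 8/65, so f_p = 8*exp(5*x)/65.
General solution: f = 8*exp(5*x)/65 + C1*cos(4*x)*exp(-2*x) + C2*exp(-2*x)*sin(4*x).
Apply the initial conditions: f(0) = 8/65 + C1 = -4 and f'(0) = 8/13 - 2*C1 + 4*C2 = -4. Solving gives C1 = -268/65, C2 = -209/65.

f = 8*exp(5*x)/65 - 268*cos(4*x)*exp(-2*x)/65 - 209*exp(-2*x)*sin(4*x)/65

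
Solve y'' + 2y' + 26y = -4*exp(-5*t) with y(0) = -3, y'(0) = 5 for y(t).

y = -4*exp(-5*t)/41 - 119*cos(5*t)*exp(-t)/41 + 66*exp(-t)*sin(5*t)/205

Characteristic equation r² + 2r + 26 = 0 has discriminant (2)² - 4·(26) = -100 < 0, so r = -1 ± 5i.
Hence y_h = C1*cos(5*t)*exp(-t) + C2*exp(-t)*sin(5*t).
Try y_p = A*exp(-5*t). Substituting into the equation and dividing by exp(-5*t) gives A = -4/41, so y_p = -4*exp(-5*t)/41.
General solution: y = -4*exp(-5*t)/41 + C1*cos(5*t)*exp(-t) + C2*exp(-t)*sin(5*t).
Apply the initial conditions: y(0) = -4/41 + C1 = -3 and y'(0) = 20/41 - C1 + 5*C2 = 5. Solving gives C1 = -119/41, C2 = 66/205.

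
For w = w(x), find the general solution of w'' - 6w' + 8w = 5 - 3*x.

Characteristic equation r² - 6r + 8 = 0 factors as (r - 2)(r - 4) = 0, so r = 2, 4.
Hence w_h = C1*exp(2*x) + C2*exp(4*x).
For the particular solution try w_p = A0 + A1*x. Substituting and matching coefficients of each power of x gives A0 = 11/32, A1 = -3/8, so w_p = 11/32 - 3*x/8.

w = 11/32 - 3*x/8 + C1*exp(2*x) + C2*exp(4*x)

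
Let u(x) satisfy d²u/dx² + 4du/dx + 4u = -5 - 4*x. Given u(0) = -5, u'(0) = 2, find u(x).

Characteristic equation r² + 4r + 4 = 0 has discriminant (4)² - 4·(4) = 0, so r = -2 is a repeated root.
Hence u_h = (C1 + C2*x)*exp(-2*x).
For the particular solution try u_p = A0 + A1*x. Substituting and matching coefficients of each power of x gives A0 = -1/4, A1 = -1, so u_p = -1/4 - x.
General solution: u = -1/4 - x + C1*exp(-2*x) + C2*x*exp(-2*x).
Apply the initial conditions: u(0) = -1/4 + C1 = -5 and u'(0) = -1 + C2 - 2*C1 = 2. Solving gives C1 = -19/4, C2 = -13/2.

u = -1/4 - x - 19*exp(-2*x)/4 - 13*x*exp(-2*x)/2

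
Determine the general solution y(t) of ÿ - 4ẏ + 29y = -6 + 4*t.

y = -158/841 + 4*t/29 + C1*cos(5*t)*exp(2*t) + C2*exp(2*t)*sin(5*t)

Characteristic equation r² - 4r + 29 = 0 has discriminant (-4)² - 4·(29) = -100 < 0, so r = 2 ± 5i.
Hence y_h = C1*cos(5*t)*exp(2*t) + C2*exp(2*t)*sin(5*t).
For the particular solution try y_p = A0 + A1*t. Substituting and matching coefficients of each power of t gives A0 = -158/841, A1 = 4/29, so y_p = -158/841 + 4*t/29.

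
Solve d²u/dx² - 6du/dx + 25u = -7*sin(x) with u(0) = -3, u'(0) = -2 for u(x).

u = -14*sin(x)/51 - 7*cos(x)/102 - 299*cos(4*x)*exp(3*x)/102 + 721*exp(3*x)*sin(4*x)/408

Characteristic equation r² - 6r + 25 = 0 has discriminant (-6)² - 4·(25) = -64 < 0, so r = 3 ± 4i.
Hence u_h = C1*cos(4*x)*exp(3*x) + C2*exp(3*x)*sin(4*x).
Try u_p = A*cos(x) + B*sin(x). Substituting and equating the coefficients of cos(x) and sin(x) gives A = -7/102, B = -14/51, so u_p = -14*sin(x)/51 - 7*cos(x)/102.
General solution: u = -14*sin(x)/51 - 7*cos(x)/102 + C1*cos(4*x)*exp(3*x) + C2*exp(3*x)*sin(4*x).
Apply the initial conditions: u(0) = -7/102 + C1 = -3 and u'(0) = -14/51 + 3*C1 + 4*C2 = -2. Solving gives C1 = -299/102, C2 = 721/408.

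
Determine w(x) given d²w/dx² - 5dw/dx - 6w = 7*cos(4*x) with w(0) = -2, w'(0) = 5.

Characteristic equation r² - 5r - 6 = 0 factors as (r + 1)(r - 6) = 0, so r = -1, 6.
Hence w_h = C1*exp(-x) + C2*exp(6*x).
Try w_p = A*cos(4*x) + B*sin(4*x). Substituting and equating the coefficients of cos(4x) and sin(4x) gives A = -77/442, B = -35/221, so w_p = -77*cos(4*x)/442 - 35*sin(4*x)/221.
General solution: w = -77*cos(4*x)/442 - 35*sin(4*x)/221 + C1*exp(-x) + C2*exp(6*x).
Apply the initial conditions: w(0) = -77/442 + C1 + C2 = -2 and w'(0) = -140/221 - C1 + 6*C2 = 5. Solving gives C1 = -282/119, C2 = 99/182.

w = -282*exp(-x)/119 - 77*cos(4*x)/442 - 35*sin(4*x)/221 + 99*exp(6*x)/182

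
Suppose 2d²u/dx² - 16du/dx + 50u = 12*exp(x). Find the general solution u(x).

Divide through by 2: u'' - 8u' + 25u = 6*exp(x).
Characteristic equation r² - 8r + 25 = 0 has discriminant (-8)² - 4·(25) = -36 < 0, so r = 4 ± 3i.
Hence u_h = C1*cos(3*x)*exp(4*x) + C2*exp(4*x)*sin(3*x).
Try u_p = A*exp(x). Substituting into the equation and dividing by exp(x) gives A = 1/3, so u_p = exp(x)/3.

u = exp(x)/3 + C1*cos(3*x)*exp(4*x) + C2*exp(4*x)*sin(3*x)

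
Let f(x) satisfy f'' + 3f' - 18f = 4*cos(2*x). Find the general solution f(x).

Characteristic equation r² + 3r - 18 = 0 factors as (r - 3)(r + 6) = 0, so r = 3, -6.
Hence f_h = C1*exp(3*x) + C2*exp(-6*x).
Try f_p = A*cos(2*x) + B*sin(2*x). Substituting and equating the coefficients of cos(2x) and sin(2x) gives A = -11/65, B = 3/65, so f_p = -11*cos(2*x)/65 + 3*sin(2*x)/65.

f = -11*cos(2*x)/65 + 3*sin(2*x)/65 + C1*exp(3*x) + C2*exp(-6*x)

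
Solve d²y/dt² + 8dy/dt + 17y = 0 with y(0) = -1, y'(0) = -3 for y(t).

y = -cos(t)*exp(-4*t) - 7*exp(-4*t)*sin(t)

Characteristic equation r² + 8r + 17 = 0 has discriminant (8)² - 4·(17) = -4 < 0, so r = -4 ± i.
Hence y_h = C1*cos(t)*exp(-4*t) + C2*exp(-4*t)*sin(t).
Apply the initial conditions: y(0) = C1 = -1 and y'(0) = C2 - 4*C1 = -3. Solving gives C1 = -1, C2 = -7.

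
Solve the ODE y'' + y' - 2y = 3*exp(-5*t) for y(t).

Characteristic equation r² + r - 2 = 0 factors as (r - 1)(r + 2) = 0, so r = 1, -2.
Hence y_h = C1*exp(t) + C2*exp(-2*t).
Try y_p = A*exp(-5*t). Substituting into the equation and dividing by exp(-5*t) gives A = 1/6, so y_p = exp(-5*t)/6.

y = exp(-5*t)/6 + C1*exp(t) + C2*exp(-2*t)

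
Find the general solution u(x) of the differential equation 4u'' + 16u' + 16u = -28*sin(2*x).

Divide through by 4: u'' + 4u' + 4u = -7*sin(2*x).
Characteristic equation r² + 4r + 4 = 0 has discriminant (4)² - 4·(4) = 0, so r = -2 is a repeated root.
Hence u_h = (C1 + C2*x)*exp(-2*x).
Try u_p = A*cos(2*x) + B*sin(2*x). Substituting and equating the coefficients of cos(2x) and sin(2x) gives A = 7/8, B = 0, so u_p = 7*cos(2*x)/8.

u = 7*cos(2*x)/8 + C1*exp(-2*x) + C2*x*exp(-2*x)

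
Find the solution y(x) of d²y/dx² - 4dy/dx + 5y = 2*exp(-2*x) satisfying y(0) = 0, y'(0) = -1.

Characteristic equation r² - 4r + 5 = 0 has discriminant (-4)² - 4·(5) = -4 < 0, so r = 2 ± i.
Hence y_h = C1*cos(x)*exp(2*x) + C2*exp(2*x)*sin(x).
Try y_p = A*exp(-2*x). Substituting into the equation and dividing by exp(-2*x) gives A = 2/17, so y_p = 2*exp(-2*x)/17.
General solution: y = 2*exp(-2*x)/17 + C1*cos(x)*exp(2*x) + C2*exp(2*x)*sin(x).
Apply the initial conditions: y(0) = 2/17 + C1 = 0 and y'(0) = -4/17 + C2 + 2*C1 = -1. Solving gives C1 = -2/17, C2 = -9/17.

y = 2*exp(-2*x)/17 - 9*exp(2*x)*sin(x)/17 - 2*cos(x)*exp(2*x)/17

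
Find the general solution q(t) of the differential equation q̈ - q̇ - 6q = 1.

Characteristic equation r² - r - 6 = 0 factors as (r + 2)(r - 3) = 0, so r = -2, 3.
Hence q_h = C1*exp(-2*t) + C2*exp(3*t).
For the particular solution try q_p = A0. Substituting and matching coefficients of each power of t gives A0 = -1/6, so q_p = -1/6.

q = -1/6 + C1*exp(-2*t) + C2*exp(3*t)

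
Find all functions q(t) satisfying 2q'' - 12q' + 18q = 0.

q = C1*exp(3*t) + C2*t*exp(3*t)

Divide through by 2: q'' - 6q' + 9q = 0.
Characteristic equation r² - 6r + 9 = 0 has discriminant (-6)² - 4·(9) = 0, so r = 3 is a repeated root.
Hence q_h = (C1 + C2*t)*exp(3*t).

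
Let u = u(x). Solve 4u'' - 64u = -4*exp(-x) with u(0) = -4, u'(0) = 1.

Divide through by 4: u'' - 16u = -exp(-x).
Characteristic equation r² - 16 = 0 factors as (r + 4)(r - 4) = 0, so r = -4, 4.
Hence u_h = C1*exp(-4*x) + C2*exp(4*x).
Try u_p = A*exp(-x). Substituting into the equation and dividing by exp(-x) gives A = 1/15, so u_p = exp(-x)/15.
General solution: u = exp(-x)/15 + C1*exp(-4*x) + C2*exp(4*x).
Apply the initial conditions: u(0) = 1/15 + C1 + C2 = -4 and u'(0) = -1/15 - 4*C1 + 4*C2 = 1. Solving gives C1 = -13/6, C2 = -19/10.

u = -19*exp(4*x)/10 - 13*exp(-4*x)/6 + exp(-x)/15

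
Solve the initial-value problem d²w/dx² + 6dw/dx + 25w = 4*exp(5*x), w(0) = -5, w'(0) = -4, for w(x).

Characteristic equation r² + 6r + 25 = 0 has discriminant (6)² - 4·(25) = -64 < 0, so r = -3 ± 4i.
Hence w_h = C1*cos(4*x)*exp(-3*x) + C2*exp(-3*x)*sin(4*x).
Try w_p = A*exp(5*x). Substituting into the equation and dividing by exp(5*x) gives A = 1/20, so w_p = exp(5*x)/20.
General solution: w = exp(5*x)/20 + C1*cos(4*x)*exp(-3*x) + C2*exp(-3*x)*sin(4*x).
Apply the initial conditions: w(0) = 1/20 + C1 = -5 and w'(0) = 1/4 - 3*C1 + 4*C2 = -4. Solving gives C1 = -101/20, C2 = -97/20.

w = exp(5*x)/20 - 101*cos(4*x)*exp(-3*x)/20 - 97*exp(-3*x)*sin(4*x)/20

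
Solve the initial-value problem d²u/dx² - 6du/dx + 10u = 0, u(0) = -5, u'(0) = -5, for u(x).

Characteristic equation r² - 6r + 10 = 0 has discriminant (-6)² - 4·(10) = -4 < 0, so r = 3 ± i.
Hence u_h = C1*cos(x)*exp(3*x) + C2*exp(3*x)*sin(x).
Apply the initial conditions: u(0) = C1 = -5 and u'(0) = C2 + 3*C1 = -5. Solving gives C1 = -5, C2 = 10.

u = -5*cos(x)*exp(3*x) + 10*exp(3*x)*sin(x)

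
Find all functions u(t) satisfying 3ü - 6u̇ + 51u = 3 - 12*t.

Divide through by 3: u'' - 2u' + 17u = 1 - 4*t.
Characteristic equation r² - 2r + 17 = 0 has discriminant (-2)² - 4·(17) = -64 < 0, so r = 1 ± 4i.
Hence u_h = C1*cos(4*t)*exp(t) + C2*exp(t)*sin(4*t).
For the particular solution try u_p = A0 + A1*t. Substituting and matching coefficients of each power of t gives A0 = 9/289, A1 = -4/17, so u_p = 9/289 - 4*t/17.

u = 9/289 - 4*t/17 + C1*cos(4*t)*exp(t) + C2*exp(t)*sin(4*t)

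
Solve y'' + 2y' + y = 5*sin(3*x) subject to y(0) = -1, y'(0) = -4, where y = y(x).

y = -7*exp(-x)/10 - 3*cos(3*x)/10 - 2*sin(3*x)/5 - 7*x*exp(-x)/2

Characteristic equation r² + 2r + 1 = 0 has discriminant (2)² - 4·(1) = 0, so r = -1 is a repeated root.
Hence y_h = (C1 + C2*x)*exp(-x).
Try y_p = A*cos(3*x) + B*sin(3*x). Substituting and equating the coefficients of cos(3x) and sin(3x) gives A = -3/10, B = -2/5, so y_p = -3*cos(3*x)/10 - 2*sin(3*x)/5.
General solution: y = -3*cos(3*x)/10 - 2*sin(3*x)/5 + C1*exp(-x) + C2*x*exp(-x).
Apply the initial conditions: y(0) = -3/10 + C1 = -1 and y'(0) = -6/5 + C2 - C1 = -4. Solving gives C1 = -7/10, C2 = -7/2.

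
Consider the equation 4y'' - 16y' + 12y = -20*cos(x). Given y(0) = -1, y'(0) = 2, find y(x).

Divide through by 4: y'' - 4y' + 3y = -5*cos(x).
Characteristic equation r² - 4r + 3 = 0 factors as (r - 1)(r - 3) = 0, so r = 1, 3.
Hence y_h = C1*exp(x) + C2*exp(3*x).
Try y_p = A*cos(x) + B*sin(x). Substituting and equating the coefficients of cos(x) and sin(x) gives A = -1/2, B = 1, so y_p = -cos(x)/2 + sin(x).
General solution: y = -cos(x)/2 + C1*exp(x) + C2*exp(3*x) + sin(x).
Apply the initial conditions: y(0) = -1/2 + C1 + C2 = -1 and y'(0) = 1 + C1 + 3*C2 = 2. Solving gives C1 = -5/4, C2 = 3/4.

y = -5*exp(x)/4 - cos(x)/2 + 3*exp(3*x)/4 + sin(x)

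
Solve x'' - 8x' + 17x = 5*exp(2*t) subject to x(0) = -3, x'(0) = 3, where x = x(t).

x = -4*cos(t)*exp(4*t) + 17*exp(4*t)*sin(t) + exp(2*t)

Characteristic equation r² - 8r + 17 = 0 has discriminant (-8)² - 4·(17) = -4 < 0, so r = 4 ± i.
Hence x_h = C1*cos(t)*exp(4*t) + C2*exp(4*t)*sin(t).
Try x_p = A*exp(2*t). Substituting into the equation and dividing by exp(2*t) gives A = 1, so x_p = exp(2*t).
General solution: x = C1*cos(t)*exp(4*t) + C2*exp(4*t)*sin(t) + exp(2*t).
Apply the initial conditions: x(0) = 1 + C1 = -3 and x'(0) = 2 + C2 + 4*C1 = 3. Solving gives C1 = -4, C2 = 17.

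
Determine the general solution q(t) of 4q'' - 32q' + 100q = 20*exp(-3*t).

q = 5*exp(-3*t)/58 + C1*cos(3*t)*exp(4*t) + C2*exp(4*t)*sin(3*t)

Divide through by 4: q'' - 8q' + 25q = 5*exp(-3*t).
Characteristic equation r² - 8r + 25 = 0 has discriminant (-8)² - 4·(25) = -36 < 0, so r = 4 ± 3i.
Hence q_h = C1*cos(3*t)*exp(4*t) + C2*exp(4*t)*sin(3*t).
Try q_p = A*exp(-3*t). Substituting into the equation and dividing by exp(-3*t) gives A = 5/58, so q_p = 5*exp(-3*t)/58.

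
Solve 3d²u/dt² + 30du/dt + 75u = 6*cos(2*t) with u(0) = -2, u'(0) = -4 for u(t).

Divide through by 3: u'' + 10u' + 25u = 2*cos(2*t).
Characteristic equation r² + 10r + 25 = 0 has discriminant (10)² - 4·(25) = 0, so r = -5 is a repeated root.
Hence u_h = (C1 + C2*t)*exp(-5*t).
Try u_p = A*cos(2*t) + B*sin(2*t). Substituting and equating the coefficients of cos(2t) and sin(2t) gives A = 42/841, B = 40/841, so u_p = 40*sin(2*t)/841 + 42*cos(2*t)/841.
General solution: u = 40*sin(2*t)/841 + 42*cos(2*t)/841 + C1*exp(-5*t) + C2*t*exp(-5*t).
Apply the initial conditions: u(0) = 42/841 + C1 = -2 and u'(0) = 80/841 + C2 - 5*C1 = -4. Solving gives C1 = -1724/841, C2 = -416/29.

u = -1724*exp(-5*t)/841 + 40*sin(2*t)/841 + 42*cos(2*t)/841 - 416*t*exp(-5*t)/29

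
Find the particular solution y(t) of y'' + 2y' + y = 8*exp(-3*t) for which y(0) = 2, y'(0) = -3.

y = 2*exp(-3*t) + 3*t*exp(-t)

Characteristic equation r² + 2r + 1 = 0 has discriminant (2)² - 4·(1) = 0, so r = -1 is a repeated root.
Hence y_h = (C1 + C2*t)*exp(-t).
Try y_p = A*exp(-3*t). Substituting into the equation and dividing by exp(-3*t) gives A = 2, so y_p = 2*exp(-3*t).
General solution: y = 2*exp(-3*t) + C1*exp(-t) + C2*t*exp(-t).
Apply the initial conditions: y(0) = 2 + C1 = 2 and y'(0) = -6 + C2 - C1 = -3. Solving gives C1 = 0, C2 = 3.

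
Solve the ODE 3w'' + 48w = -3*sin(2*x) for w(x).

w = -sin(2*x)/12 + C1*cos(4*x) + C2*sin(4*x)

Divide through by 3: w'' + 16w = -sin(2*x).
Characteristic equation r² + 16 = 0 has discriminant (0)² - 4·(16) = -64 < 0, so r = ± 4i.
Hence w_h = C1*cos(4*x) + C2*sin(4*x).
Try w_p = A*cos(2*x) + B*sin(2*x). Substituting and equating the coefficients of cos(2x) and sin(2x) gives A = 0, B = -1/12, so w_p = -sin(2*x)/12.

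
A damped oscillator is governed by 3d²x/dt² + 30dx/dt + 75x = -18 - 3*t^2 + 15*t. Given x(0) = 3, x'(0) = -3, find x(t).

x = -206/625 - t**2/25 + 29*t/125 + 2081*exp(-5*t)/625 + 1677*t*exp(-5*t)/125

Divide through by 3: x'' + 10x' + 25x = -6 - t^2 + 5*t.
Characteristic equation r² + 10r + 25 = 0 has discriminant (10)² - 4·(25) = 0, so r = -5 is a repeated root.
Hence x_h = (C1 + C2*t)*exp(-5*t).
For the particular solution try x_p = A0 + A1*t + A2*t^2. Substituting and matching coefficients of each power of t gives A0 = -206/625, A1 = 29/125, A2 = -1/25, so x_p = -206/625 - t^2/25 + 29*t/125.
General solution: x = -206/625 - t^2/25 + 29*t/125 + C1*exp(-5*t) + C2*t*exp(-5*t).
Apply the initial conditions: x(0) = -206/625 + C1 = 3 and x'(0) = 29/125 + C2 - 5*C1 = -3. Solving gives C1 = 2081/625, C2 = 1677/125.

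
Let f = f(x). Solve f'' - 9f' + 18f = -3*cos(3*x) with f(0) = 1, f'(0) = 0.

f = -17*exp(6*x)/15 - cos(3*x)/30 + sin(3*x)/10 + 13*exp(3*x)/6

Characteristic equation r² - 9r + 18 = 0 factors as (r - 6)(r - 3) = 0, so r = 6, 3.
Hence f_h = C1*exp(6*x) + C2*exp(3*x).
Try f_p = A*cos(3*x) + B*sin(3*x). Substituting and equating the coefficients of cos(3x) and sin(3x) gives A = -1/30, B = 1/10, so f_p = -cos(3*x)/30 + sin(3*x)/10.
General solution: f = -cos(3*x)/30 + sin(3*x)/10 + C1*exp(6*x) + C2*exp(3*x).
Apply the initial conditions: f(0) = -1/30 + C1 + C2 = 1 and f'(0) = 3/10 + 3*C2 + 6*C1 = 0. Solving gives C1 = -17/15, C2 = 13/6.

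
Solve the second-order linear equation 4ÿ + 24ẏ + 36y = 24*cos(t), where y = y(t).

y = 9*sin(t)/25 + 12*cos(t)/25 + C1*exp(-3*t) + C2*t*exp(-3*t)

Divide through by 4: y'' + 6y' + 9y = 6*cos(t).
Characteristic equation r² + 6r + 9 = 0 has discriminant (6)² - 4·(9) = 0, so r = -3 is a repeated root.
Hence y_h = (C1 + C2*t)*exp(-3*t).
Try y_p = A*cos(t) + B*sin(t). Substituting and equating the coefficients of cos(t) and sin(t) gives A = 12/25, B = 9/25, so y_p = 9*sin(t)/25 + 12*cos(t)/25.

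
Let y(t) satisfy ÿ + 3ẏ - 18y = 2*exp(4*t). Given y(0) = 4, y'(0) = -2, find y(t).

y = exp(4*t)/5 + 20*exp(3*t)/9 + 71*exp(-6*t)/45

Characteristic equation r² + 3r - 18 = 0 factors as (r - 3)(r + 6) = 0, so r = 3, -6.
Hence y_h = C1*exp(3*t) + C2*exp(-6*t).
Try y_p = A*exp(4*t). Substituting into the equation and dividing by exp(4*t) gives A = 1/5, so y_p = exp(4*t)/5.
General solution: y = exp(4*t)/5 + C1*exp(3*t) + C2*exp(-6*t).
Apply the initial conditions: y(0) = 1/5 + C1 + C2 = 4 and y'(0) = 4/5 - 6*C2 + 3*C1 = -2. Solving gives C1 = 20/9, C2 = 71/45.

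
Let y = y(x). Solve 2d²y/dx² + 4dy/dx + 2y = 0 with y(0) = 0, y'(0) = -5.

Divide through by 2: y'' + 2y' + y = 0.
Characteristic equation r² + 2r + 1 = 0 has discriminant (2)² - 4·(1) = 0, so r = -1 is a repeated root.
Hence y_h = (C1 + C2*x)*exp(-x).
Apply the initial conditions: y(0) = C1 = 0 and y'(0) = C2 - C1 = -5. Solving gives C1 = 0, C2 = -5.

y = -5*x*exp(-x)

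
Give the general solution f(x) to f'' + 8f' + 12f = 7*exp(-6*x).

f = C1*exp(-6*x) + C2*exp(-2*x) - 7*x*exp(-6*x)/4

Characteristic equation r² + 8r + 12 = 0 factors as (r + 6)(r + 2) = 0, so r = -6, -2.
Hence f_h = C1*exp(-6*x) + C2*exp(-2*x).
Since exp(-6*x) solves the homogeneous equation (r = -6 is a root of multiplicity 1), multiply the trial by x. Try f_p = A*x*exp(-6*x). Substituting into the equation and dividing by exp(-6*x) gives A = -7/4, so f_p = -7*x*exp(-6*x)/4.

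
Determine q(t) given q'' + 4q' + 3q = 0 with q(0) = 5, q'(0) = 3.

q = -4*exp(-3*t) + 9*exp(-t)

Characteristic equation r² + 4r + 3 = 0 factors as (r + 3)(r + 1) = 0, so r = -3, -1.
Hence q_h = C1*exp(-3*t) + C2*exp(-t).
Apply the initial conditions: q(0) = C1 + C2 = 5 and q'(0) = -C2 - 3*C1 = 3. Solving gives C1 = -4, C2 = 9.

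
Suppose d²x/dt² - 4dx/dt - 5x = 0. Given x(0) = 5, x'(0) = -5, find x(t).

Characteristic equation r² - 4r - 5 = 0 factors as (r + 1)(r - 5) = 0, so r = -1, 5.
Hence x_h = C1*exp(-t) + C2*exp(5*t).
Apply the initial conditions: x(0) = C1 + C2 = 5 and x'(0) = -C1 + 5*C2 = -5. Solving gives C1 = 5, C2 = 0.

x = 5*exp(-t)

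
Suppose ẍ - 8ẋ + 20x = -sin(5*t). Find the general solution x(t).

Characteristic equation r² - 8r + 20 = 0 has discriminant (-8)² - 4·(20) = -16 < 0, so r = 4 ± 2i.
Hence x_h = C1*cos(2*t)*exp(4*t) + C2*exp(4*t)*sin(2*t).
Try x_p = A*cos(5*t) + B*sin(5*t). Substituting and equating the coefficients of cos(5t) and sin(5t) gives A = -8/325, B = 1/325, so x_p = -8*cos(5*t)/325 + sin(5*t)/325.

x = -8*cos(5*t)/325 + sin(5*t)/325 + C1*cos(2*t)*exp(4*t) + C2*exp(4*t)*sin(2*t)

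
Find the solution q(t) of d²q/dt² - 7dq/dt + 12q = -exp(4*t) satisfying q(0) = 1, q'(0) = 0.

Characteristic equation r² - 7r + 12 = 0 factors as (r - 4)(r - 3) = 0, so r = 4, 3.
Hence q_h = C1*exp(4*t) + C2*exp(3*t).
Since exp(4*t) solves the homogeneous equation (r = 4 is a root of multiplicity 1), multiply the trial by t. Try q_p = A*t*exp(4*t). Substituting into the equation and dividing by exp(4*t) gives A = -1, so q_p = -t*exp(4*t).
General solution: q = C1*exp(4*t) + C2*exp(3*t) - t*exp(4*t).
Apply the initial conditions: q(0) = C1 + C2 = 1 and q'(0) = -1 + 3*C2 + 4*C1 = 0. Solving gives C1 = -2, C2 = 3.

q = -2*exp(4*t) + 3*exp(3*t) - t*exp(4*t)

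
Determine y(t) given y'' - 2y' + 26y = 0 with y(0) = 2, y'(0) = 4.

Characteristic equation r² - 2r + 26 = 0 has discriminant (-2)² - 4·(26) = -100 < 0, so r = 1 ± 5i.
Hence y_h = C1*cos(5*t)*exp(t) + C2*exp(t)*sin(5*t).
Apply the initial conditions: y(0) = C1 = 2 and y'(0) = C1 + 5*C2 = 4. Solving gives C1 = 2, C2 = 2/5.

y = 2*cos(5*t)*exp(t) + 2*exp(t)*sin(5*t)/5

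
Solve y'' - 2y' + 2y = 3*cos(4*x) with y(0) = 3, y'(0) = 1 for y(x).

Characteristic equation r² - 2r + 2 = 0 has discriminant (-2)² - 4·(2) = -4 < 0, so r = 1 ± i.
Hence y_h = C1*cos(x)*exp(x) + C2*exp(x)*sin(x).
Try y_p = A*cos(4*x) + B*sin(4*x). Substituting and equating the coefficients of cos(4x) and sin(4x) gives A = -21/130, B = -6/65, so y_p = -21*cos(4*x)/130 - 6*sin(4*x)/65.
General solution: y = -21*cos(4*x)/130 - 6*sin(4*x)/65 + C1*cos(x)*exp(x) + C2*exp(x)*sin(x).
Apply the initial conditions: y(0) = -21/130 + C1 = 3 and y'(0) = -24/65 + C1 + C2 = 1. Solving gives C1 = 411/130, C2 = -233/130.

y = -21*cos(4*x)/130 - 6*sin(4*x)/65 - 233*exp(x)*sin(x)/130 + 411*cos(x)*exp(x)/130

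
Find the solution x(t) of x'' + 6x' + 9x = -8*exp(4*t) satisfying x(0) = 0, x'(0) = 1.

Characteristic equation r² + 6r + 9 = 0 has discriminant (6)² - 4·(9) = 0, so r = -3 is a repeated root.
Hence x_h = (C1 + C2*t)*exp(-3*t).
Try x_p = A*exp(4*t). Substituting into the equation and dividing by exp(4*t) gives A = -8/49, so x_p = -8*exp(4*t)/49.
General solution: x = -8*exp(4*t)/49 + C1*exp(-3*t) + C2*t*exp(-3*t).
Apply the initial conditions: x(0) = -8/49 + C1 = 0 and x'(0) = -32/49 + C2 - 3*C1 = 1. Solving gives C1 = 8/49, C2 = 15/7.

x = -8*exp(4*t)/49 + 8*exp(-3*t)/49 + 15*t*exp(-3*t)/7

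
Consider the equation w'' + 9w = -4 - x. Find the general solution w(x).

Characteristic equation r² + 9 = 0 has discriminant (0)² - 4·(9) = -36 < 0, so r = ± 3i.
Hence w_h = C1*cos(3*x) + C2*sin(3*x).
For the particular solution try w_p = A0 + A1*x. Substituting and matching coefficients of each power of x gives A0 = -4/9, A1 = -1/9, so w_p = -4/9 - x/9.

w = -4/9 - x/9 + C1*cos(3*x) + C2*sin(3*x)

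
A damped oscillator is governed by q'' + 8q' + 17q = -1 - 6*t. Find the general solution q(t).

q = 31/289 - 6*t/17 + C1*cos(t)*exp(-4*t) + C2*exp(-4*t)*sin(t)

Characteristic equation r² + 8r + 17 = 0 has discriminant (8)² - 4·(17) = -4 < 0, so r = -4 ± i.
Hence q_h = C1*cos(t)*exp(-4*t) + C2*exp(-4*t)*sin(t).
For the particular solution try q_p = A0 + A1*t. Substituting and matching coefficients of each power of t gives A0 = 31/289, A1 = -6/17, so q_p = 31/289 - 6*t/17.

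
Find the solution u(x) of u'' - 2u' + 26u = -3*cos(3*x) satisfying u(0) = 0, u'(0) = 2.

Characteristic equation r² - 2r + 26 = 0 has discriminant (-2)² - 4·(26) = -100 < 0, so r = 1 ± 5i.
Hence u_h = C1*cos(5*x)*exp(x) + C2*exp(x)*sin(5*x).
Try u_p = A*cos(3*x) + B*sin(3*x). Substituting and equating the coefficients of cos(3x) and sin(3x) gives A = -51/325, B = 18/325, so u_p = -51*cos(3*x)/325 + 18*sin(3*x)/325.
General solution: u = -51*cos(3*x)/325 + 18*sin(3*x)/325 + C1*cos(5*x)*exp(x) + C2*exp(x)*sin(5*x).
Apply the initial conditions: u(0) = -51/325 + C1 = 0 and u'(0) = 54/325 + C1 + 5*C2 = 2. Solving gives C1 = 51/325, C2 = 109/325.

u = -51*cos(3*x)/325 + 18*sin(3*x)/325 + 51*cos(5*x)*exp(x)/325 + 109*exp(x)*sin(5*x)/325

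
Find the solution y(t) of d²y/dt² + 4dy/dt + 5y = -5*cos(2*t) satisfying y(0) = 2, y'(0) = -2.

Characteristic equation r² + 4r + 5 = 0 has discriminant (4)² - 4·(5) = -4 < 0, so r = -2 ± i.
Hence y_h = C1*cos(t)*exp(-2*t) + C2*exp(-2*t)*sin(t).
Try y_p = A*cos(2*t) + B*sin(2*t). Substituting and equating the coefficients of cos(2t) and sin(2t) gives A = -1/13, B = -8/13, so y_p = -8*sin(2*t)/13 - cos(2*t)/13.
General solution: y = -8*sin(2*t)/13 - cos(2*t)/13 + C1*cos(t)*exp(-2*t) + C2*exp(-2*t)*sin(t).
Apply the initial conditions: y(0) = -1/13 + C1 = 2 and y'(0) = -16/13 + C2 - 2*C1 = -2. Solving gives C1 = 27/13, C2 = 44/13.

y = -8*sin(2*t)/13 - cos(2*t)/13 + 27*cos(t)*exp(-2*t)/13 + 44*exp(-2*t)*sin(t)/13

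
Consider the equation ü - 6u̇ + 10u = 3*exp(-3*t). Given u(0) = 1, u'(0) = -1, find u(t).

Characteristic equation r² - 6r + 10 = 0 has discriminant (-6)² - 4·(10) = -4 < 0, so r = 3 ± i.
Hence u_h = C1*cos(t)*exp(3*t) + C2*exp(3*t)*sin(t).
Try u_p = A*exp(-3*t). Substituting into the equation and dividing by exp(-3*t) gives A = 3/37, so u_p = 3*exp(-3*t)/37.
General solution: u = 3*exp(-3*t)/37 + C1*cos(t)*exp(3*t) + C2*exp(3*t)*sin(t).
Apply the initial conditions: u(0) = 3/37 + C1 = 1 and u'(0) = -9/37 + C2 + 3*C1 = -1. Solving gives C1 = 34/37, C2 = -130/37.

u = 3*exp(-3*t)/37 - 130*exp(3*t)*sin(t)/37 + 34*cos(t)*exp(3*t)/37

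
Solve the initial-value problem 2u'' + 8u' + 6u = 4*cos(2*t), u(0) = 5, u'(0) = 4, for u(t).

Divide through by 2: u'' + 4u' + 3u = 2*cos(2*t).
Characteristic equation r² + 4r + 3 = 0 factors as (r + 1)(r + 3) = 0, so r = -1, -3.
Hence u_h = C1*exp(-t) + C2*exp(-3*t).
Try u_p = A*cos(2*t) + B*sin(2*t). Substituting and equating the coefficients of cos(2t) and sin(2t) gives A = -2/65, B = 16/65, so u_p = -2*cos(2*t)/65 + 16*sin(2*t)/65.
General solution: u = -2*cos(2*t)/65 + 16*sin(2*t)/65 + C1*exp(-t) + C2*exp(-3*t).
Apply the initial conditions: u(0) = -2/65 + C1 + C2 = 5 and u'(0) = 32/65 - C1 - 3*C2 = 4. Solving gives C1 = 93/10, C2 = -111/26.

u = -111*exp(-3*t)/26 - 2*cos(2*t)/65 + 16*sin(2*t)/65 + 93*exp(-t)/10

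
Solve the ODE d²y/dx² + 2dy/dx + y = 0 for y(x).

Characteristic equation r² + 2r + 1 = 0 has discriminant (2)² - 4·(1) = 0, so r = -1 is a repeated root.
Hence y_h = (C1 + C2*x)*exp(-x).

y = C1*exp(-x) + C2*x*exp(-x)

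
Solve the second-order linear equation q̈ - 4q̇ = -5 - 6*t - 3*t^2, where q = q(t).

Characteristic equation r² - 4r = 0 factors as (r - 4)r = 0, so r = 4, 0.
Hence q_h = C1*exp(4*t) + C2.
Since 0 is a characteristic root (multiplicity 1), multiply the polynomial trial by t: try q_p = t*(A0 + A1*t + A2*t^2). Substituting and matching coefficients of each power of t gives A0 = 55/32, A1 = 15/16, A2 = 1/4, so q_p = t^3/4 + 15*t^2/16 + 55*t/32.

q = C2 + t**3/4 + 15*t**2/16 + 55*t/32 + C1*exp(4*t)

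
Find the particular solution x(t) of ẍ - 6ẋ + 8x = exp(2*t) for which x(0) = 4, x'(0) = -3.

x = -21*exp(4*t)/4 + 37*exp(2*t)/4 - t*exp(2*t)/2

Characteristic equation r² - 6r + 8 = 0 factors as (r - 4)(r - 2) = 0, so r = 4, 2.
Hence x_h = C1*exp(4*t) + C2*exp(2*t).
Since exp(2*t) solves the homogeneous equation (r = 2 is a root of multiplicity 1), multiply the trial by t. Try x_p = A*t*exp(2*t). Substituting into the equation and dividing by exp(2*t) gives A = -1/2, so x_p = -t*exp(2*t)/2.
General solution: x = C1*exp(4*t) + C2*exp(2*t) - t*exp(2*t)/2.
Apply the initial conditions: x(0) = C1 + C2 = 4 and x'(0) = -1/2 + 2*C2 + 4*C1 = -3. Solving gives C1 = -21/4, C2 = 37/4.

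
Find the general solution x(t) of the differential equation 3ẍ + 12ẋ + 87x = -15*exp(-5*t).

x = -5*exp(-5*t)/34 + C1*cos(5*t)*exp(-2*t) + C2*exp(-2*t)*sin(5*t)

Divide through by 3: x'' + 4x' + 29x = -5*exp(-5*t).
Characteristic equation r² + 4r + 29 = 0 has discriminant (4)² - 4·(29) = -100 < 0, so r = -2 ± 5i.
Hence x_h = C1*cos(5*t)*exp(-2*t) + C2*exp(-2*t)*sin(5*t).
Try x_p = A*exp(-5*t). Substituting into the equation and dividing by exp(-5*t) gives A = -5/34, so x_p = -5*exp(-5*t)/34.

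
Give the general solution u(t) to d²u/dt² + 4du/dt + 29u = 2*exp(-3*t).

Characteristic equation r² + 4r + 29 = 0 has discriminant (4)² - 4·(29) = -100 < 0, so r = -2 ± 5i.
Hence u_h = C1*cos(5*t)*exp(-2*t) + C2*exp(-2*t)*sin(5*t).
Try u_p = A*exp(-3*t). Substituting into the equation and dividing by exp(-3*t) gives A = 1/13, so u_p = exp(-3*t)/13.

u = exp(-3*t)/13 + C1*cos(5*t)*exp(-2*t) + C2*exp(-2*t)*sin(5*t)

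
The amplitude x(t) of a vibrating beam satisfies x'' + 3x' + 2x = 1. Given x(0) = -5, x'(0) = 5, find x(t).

Characteristic equation r² + 3r + 2 = 0 factors as (r + 2)(r + 1) = 0, so r = -2, -1.
Hence x_h = C1*exp(-2*t) + C2*exp(-t).
For the particular solution try x_p = A0. Substituting and matching coefficients of each power of t gives A0 = 1/2, so x_p = 1/2.
General solution: x = 1/2 + C1*exp(-2*t) + C2*exp(-t).
Apply the initial conditions: x(0) = 1/2 + C1 + C2 = -5 and x'(0) = -C2 - 2*C1 = 5. Solving gives C1 = 1/2, C2 = -6.

x = 1/2 + exp(-2*t)/2 - 6*exp(-t)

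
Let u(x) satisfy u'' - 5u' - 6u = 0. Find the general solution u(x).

u = C1*exp(-x) + C2*exp(6*x)

Characteristic equation r² - 5r - 6 = 0 factors as (r + 1)(r - 6) = 0, so r = -1, 6.
Hence u_h = C1*exp(-x) + C2*exp(6*x).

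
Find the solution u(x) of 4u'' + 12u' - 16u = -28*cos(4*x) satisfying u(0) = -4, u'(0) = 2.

u = -49*exp(x)/17 - 21*sin(4*x)/136 - 11*exp(-4*x)/8 + 35*cos(4*x)/136

Divide through by 4: u'' + 3u' - 4u = -7*cos(4*x).
Characteristic equation r² + 3r - 4 = 0 factors as (r - 1)(r + 4) = 0, so r = 1, -4.
Hence u_h = C1*exp(x) + C2*exp(-4*x).
Try u_p = A*cos(4*x) + B*sin(4*x). Substituting and equating the coefficients of cos(4x) and sin(4x) gives A = 35/136, B = -21/136, so u_p = -21*sin(4*x)/136 + 35*cos(4*x)/136.
General solution: u = -21*sin(4*x)/136 + 35*cos(4*x)/136 + C1*exp(x) + C2*exp(-4*x).
Apply the initial conditions: u(0) = 35/136 + C1 + C2 = -4 and u'(0) = -21/34 + C1 - 4*C2 = 2. Solving gives C1 = -49/17, C2 = -11/8.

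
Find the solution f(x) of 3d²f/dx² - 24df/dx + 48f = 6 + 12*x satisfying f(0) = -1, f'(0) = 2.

f = 1/4 - 5*exp(4*x)/4 + x/4 + 27*x*exp(4*x)/4

Divide through by 3: f'' - 8f' + 16f = 2 + 4*x.
Characteristic equation r² - 8r + 16 = 0 has discriminant (-8)² - 4·(16) = 0, so r = 4 is a repeated root.
Hence f_h = (C1 + C2*x)*exp(4*x).
For the particular solution try f_p = A0 + A1*x. Substituting and matching coefficients of each power of x gives A0 = 1/4, A1 = 1/4, so f_p = 1/4 + x/4.
General solution: f = 1/4 + x/4 + C1*exp(4*x) + C2*x*exp(4*x).
Apply the initial conditions: f(0) = 1/4 + C1 = -1 and f'(0) = 1/4 + C2 + 4*C1 = 2. Solving gives C1 = -5/4, C2 = 27/4.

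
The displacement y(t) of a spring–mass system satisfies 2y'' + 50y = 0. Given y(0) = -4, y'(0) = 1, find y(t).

y = -4*cos(5*t) + sin(5*t)/5

Divide through by 2: y'' + 25y = 0.
Characteristic equation r² + 25 = 0 has discriminant (0)² - 4·(25) = -100 < 0, so r = ± 5i.
Hence y_h = C1*cos(5*t) + C2*sin(5*t).
Apply the initial conditions: y(0) = C1 = -4 and y'(0) = 5*C2 = 1. Solving gives C1 = -4, C2 = 1/5.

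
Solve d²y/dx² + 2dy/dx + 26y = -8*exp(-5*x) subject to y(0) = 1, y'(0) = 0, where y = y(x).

y = -8*exp(-5*x)/41 + 9*exp(-x)*sin(5*x)/205 + 49*cos(5*x)*exp(-x)/41

Characteristic equation r² + 2r + 26 = 0 has discriminant (2)² - 4·(26) = -100 < 0, so r = -1 ± 5i.
Hence y_h = C1*cos(5*x)*exp(-x) + C2*exp(-x)*sin(5*x).
Try y_p = A*exp(-5*x). Substituting into the equation and dividing by exp(-5*x) gives A = -8/41, so y_p = -8*exp(-5*x)/41.
General solution: y = -8*exp(-5*x)/41 + C1*cos(5*x)*exp(-x) + C2*exp(-x)*sin(5*x).
Apply the initial conditions: y(0) = -8/41 + C1 = 1 and y'(0) = 40/41 - C1 + 5*C2 = 0. Solving gives C1 = 49/41, C2 = 9/205.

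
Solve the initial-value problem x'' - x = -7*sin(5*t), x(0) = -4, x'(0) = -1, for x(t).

x = -165*exp(t)/52 - 43*exp(-t)/52 + 7*sin(5*t)/26

Characteristic equation r² - 1 = 0 factors as (r - 1)(r + 1) = 0, so r = 1, -1.
Hence x_h = C1*exp(t) + C2*exp(-t).
Try x_p = A*cos(5*t) + B*sin(5*t). Substituting and equating the coefficients of cos(5t) and sin(5t) gives A = 0, B = 7/26, so x_p = 7*sin(5*t)/26.
General solution: x = 7*sin(5*t)/26 + C1*exp(t) + C2*exp(-t).
Apply the initial conditions: x(0) = C1 + C2 = -4 and x'(0) = 35/26 + C1 - C2 = -1. Solving gives C1 = -165/52, C2 = -43/52.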